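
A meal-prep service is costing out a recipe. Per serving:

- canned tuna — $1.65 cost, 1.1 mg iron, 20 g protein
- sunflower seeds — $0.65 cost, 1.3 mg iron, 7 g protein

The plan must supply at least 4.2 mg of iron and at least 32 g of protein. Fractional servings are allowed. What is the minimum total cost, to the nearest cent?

A basic optimal solution has at most two foods positive. Try each food alone and each pair with both targets met exactly.
canned tuna only: max(4.2/1.1, 32/20) = 3.818 servings → $6.30.
sunflower seeds only: max(4.2/1.3, 32/7) = 4.571 servings → $2.97.
canned tuna + sunflower seeds with both tight: 0.6667 servings and 2.667 servings → $2.83.
So the least-cost plan costs $2.83.

$2.83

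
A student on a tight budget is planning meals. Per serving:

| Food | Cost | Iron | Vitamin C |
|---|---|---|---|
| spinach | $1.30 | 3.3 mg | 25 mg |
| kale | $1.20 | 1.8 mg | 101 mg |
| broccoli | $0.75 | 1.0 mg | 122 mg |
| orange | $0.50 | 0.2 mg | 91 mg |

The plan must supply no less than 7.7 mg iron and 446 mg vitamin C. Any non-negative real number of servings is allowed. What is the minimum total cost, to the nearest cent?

$4.24

At the optimum either one food covers both requirements or two foods hit both targets exactly; no other combination can be cheaper.
spinach only: max(7.7/3.3, 446/25) = 17.84 servings → $23.19.
kale only: max(7.7/1.8, 446/101) = 4.416 servings → $5.30.
broccoli only: max(7.7/1.0, 446/122) = 7.7 servings → $5.78.
orange only: max(7.7/0.2, 446/91) = 38.5 servings → $19.25.
spinach + kale with both targets exact would need a negative amount; discard.
spinach + broccoli with both tight: 1.307 servings and 3.388 servings → $4.24.
spinach + orange with both tight: 2.071 servings and 4.332 servings → $4.86.
kale + broccoli with both tight: 4.16 servings and 0.2116 servings → $5.15.
kale + orange with both tight: 4.258 servings and 0.1748 servings → $5.20.
broccoli + orange with both targets exact would need a negative amount; discard.
Cheapest feasible corner: $4.24.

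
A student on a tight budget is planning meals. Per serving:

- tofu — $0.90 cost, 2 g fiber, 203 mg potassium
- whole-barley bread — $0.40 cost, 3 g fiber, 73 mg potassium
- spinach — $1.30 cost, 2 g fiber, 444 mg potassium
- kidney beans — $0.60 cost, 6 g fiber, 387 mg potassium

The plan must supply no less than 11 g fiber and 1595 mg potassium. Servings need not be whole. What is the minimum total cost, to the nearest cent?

Two binding constraints pin down two serving amounts, so the optimal mix uses at most two foods. The candidates are each food alone (scaled to the tighter of fiber/potassium) and each pair with both constraints tight.
tofu only: max(11/2, 1595/203) = 7.857 servings → $7.07.
whole-barley bread only: max(11/3, 1595/73) = 21.85 servings → $8.74.
spinach only: max(11/2, 1595/444) = 5.5 servings → $7.15.
kidney beans only: max(11/6, 1595/387) = 4.121 servings → $2.47.
tofu + whole-barley bread: intersection lies outside the first quadrant.
tofu + spinach with both tight: 3.515 servings and 1.985 servings → $5.74.
tofu + kidney beans with both targets exact would need a negative amount; discard.
whole-barley bread + spinach with both tight: 1.428 servings and 3.358 servings → $4.94.
whole-barley bread + kidney beans: the both-tight solution has a negative serving — not a feasible corner.
spinach + kidney beans with both tight: 2.811 servings and 0.8963 servings → $4.19.
So the least-cost plan costs $2.47.

$2.47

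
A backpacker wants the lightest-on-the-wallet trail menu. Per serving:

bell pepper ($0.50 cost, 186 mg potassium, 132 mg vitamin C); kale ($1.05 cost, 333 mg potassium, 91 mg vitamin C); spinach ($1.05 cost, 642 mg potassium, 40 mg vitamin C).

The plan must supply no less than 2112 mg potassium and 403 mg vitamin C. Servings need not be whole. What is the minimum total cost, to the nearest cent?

bell pepper only: max(2112/186, 403/132) = 11.35 servings → $5.68.
kale only: max(2112/333, 403/91) = 6.342 servings → $6.66.
spinach only: max(2112/642, 403/40) = 10.07 servings → $10.58.
bell pepper + kale: intersection lies outside the first quadrant.
bell pepper + spinach with both tight: 2.254 servings and 2.637 servings → $3.90.
kale + spinach with both tight: 3.863 servings and 1.286 servings → $5.41.
Cheapest feasible corner: $3.90.

$3.90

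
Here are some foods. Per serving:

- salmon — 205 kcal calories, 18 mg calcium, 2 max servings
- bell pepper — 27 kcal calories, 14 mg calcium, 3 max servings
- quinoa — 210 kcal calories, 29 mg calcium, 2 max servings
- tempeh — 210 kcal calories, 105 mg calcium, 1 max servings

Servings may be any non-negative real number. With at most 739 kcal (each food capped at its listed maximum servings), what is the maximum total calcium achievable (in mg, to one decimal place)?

Calcium per kcal: bell pepper 0.5185, tempeh 0.5, quinoa 0.1381, salmon 0.0878.
Take 3 servings of bell pepper: uses 81 kcal, +42.0 mg calcium (running total 42.0 mg).
Take 1 serving of tempeh: uses 210 kcal, +105.0 mg calcium (running total 147.0 mg).
Take 2 servings of quinoa: uses 420 kcal, +58.0 mg calcium (running total 205.0 mg).
Take 0.1366 servings of salmon: uses 28 kcal, +2.5 mg calcium (running total 207.5 mg).
Greedy by best ratio exhausts the calories allowance optimally: 207.5 mg.

207.5 mg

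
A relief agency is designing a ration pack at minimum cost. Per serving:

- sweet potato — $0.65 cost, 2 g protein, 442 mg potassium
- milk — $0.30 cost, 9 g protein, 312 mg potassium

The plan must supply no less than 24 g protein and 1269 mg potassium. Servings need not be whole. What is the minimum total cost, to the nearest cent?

An LP optimum is at a vertex; with two nutrient constraints at most two foods are used. Check each candidate.
sweet potato only: max(24/2, 1269/442) = 12 servings → $7.80.
milk only: max(24/9, 1269/312) = 4.067 servings → $1.22.
sweet potato + milk with both tight: 1.173 servings and 2.406 servings → $1.48.
Cheapest feasible corner: $1.22.

$1.22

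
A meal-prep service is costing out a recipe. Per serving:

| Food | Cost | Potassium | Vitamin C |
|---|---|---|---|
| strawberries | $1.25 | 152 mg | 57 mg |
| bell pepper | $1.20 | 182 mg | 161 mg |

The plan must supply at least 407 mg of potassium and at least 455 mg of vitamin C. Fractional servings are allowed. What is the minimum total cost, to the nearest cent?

strawberries only: max(407/152, 455/57) = 7.982 servings → $9.98.
bell pepper only: max(407/182, 455/161) = 2.826 servings → $3.39.
strawberries + bell pepper: intersection lies outside the first quadrant.
Cheapest feasible corner: $3.39.

$3.39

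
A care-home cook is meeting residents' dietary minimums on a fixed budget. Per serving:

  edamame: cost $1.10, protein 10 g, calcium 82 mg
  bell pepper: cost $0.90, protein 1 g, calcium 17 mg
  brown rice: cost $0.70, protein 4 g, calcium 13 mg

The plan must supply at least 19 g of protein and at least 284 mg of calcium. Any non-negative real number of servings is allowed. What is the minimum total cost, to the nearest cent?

Two binding constraints pin down two serving amounts, so the optimal mix uses at most two foods. The candidates are each food alone (scaled to the tighter of protein/calcium) and each pair with both constraints tight.
edamame only: max(19/10, 284/82) = 3.463 servings → $3.81.
bell pepper only: max(19/1, 284/17) = 19 servings → $17.10.
brown rice only: max(19/4, 284/13) = 21.85 servings → $15.29.
edamame + bell pepper with both tight: 0.4432 servings and 14.57 servings → $13.60.
edamame + brown rice with both targets exact would need a negative amount; discard.
bell pepper + brown rice with both tight: 16.16 servings and 0.7091 servings → $15.04.
The minimum over all feasible corners is $3.81.

$3.81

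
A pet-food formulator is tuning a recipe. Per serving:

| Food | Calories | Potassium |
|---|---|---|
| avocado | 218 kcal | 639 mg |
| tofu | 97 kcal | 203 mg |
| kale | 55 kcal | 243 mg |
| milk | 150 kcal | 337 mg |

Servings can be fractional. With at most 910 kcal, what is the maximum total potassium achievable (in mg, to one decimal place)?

Potassium per kcal: kale 4.418, avocado 2.931, milk 2.247, tofu 2.093.
With no serving limits, spend the whole calories allowance on kale: 910 kcal / 55 kcal × 243 mg = 4020.5 mg.

4020.5 mg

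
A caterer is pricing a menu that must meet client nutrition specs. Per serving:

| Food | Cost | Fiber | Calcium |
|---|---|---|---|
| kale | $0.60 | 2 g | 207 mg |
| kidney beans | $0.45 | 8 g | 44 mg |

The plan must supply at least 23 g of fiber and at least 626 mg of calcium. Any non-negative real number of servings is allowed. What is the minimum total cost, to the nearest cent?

$2.54

At the optimum either one food covers both requirements or two foods hit both targets exactly; no other combination can be cheaper.
kale only: max(23/2, 626/207) = 11.5 servings → $6.90.
kidney beans only: max(23/8, 626/44) = 14.23 servings → $6.40.
kale + kidney beans with both tight: 2.548 servings and 2.238 servings → $2.54.
Cheapest feasible corner: $2.54.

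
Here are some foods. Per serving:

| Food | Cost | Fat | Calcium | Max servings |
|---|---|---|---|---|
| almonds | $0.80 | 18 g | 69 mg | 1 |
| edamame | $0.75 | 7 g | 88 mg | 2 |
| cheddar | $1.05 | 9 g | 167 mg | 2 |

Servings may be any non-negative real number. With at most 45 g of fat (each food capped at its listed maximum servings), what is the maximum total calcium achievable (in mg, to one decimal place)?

Calcium per g fat: cheddar 18.56, edamame 12.57, almonds 3.833.
Take 2 servings of cheddar: uses 18 g fat, +334.0 mg calcium (running total 334.0 mg).
Take 2 servings of edamame: uses 14 g fat, +176.0 mg calcium (running total 510.0 mg).
Take 0.7222 servings of almonds: uses 13 g fat, +49.8 mg calcium (running total 559.8 mg).
Filling greedily by calcium-per-g fat is optimal for one linear limit, giving 559.8 mg.

559.8 mg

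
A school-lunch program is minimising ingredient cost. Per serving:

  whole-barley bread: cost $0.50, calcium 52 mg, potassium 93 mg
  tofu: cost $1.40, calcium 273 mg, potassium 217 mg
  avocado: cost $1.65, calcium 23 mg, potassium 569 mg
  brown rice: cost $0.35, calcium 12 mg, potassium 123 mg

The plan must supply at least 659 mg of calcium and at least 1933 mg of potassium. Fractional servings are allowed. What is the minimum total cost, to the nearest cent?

$6.96

With two linear requirements the optimum uses one or two foods; enumerate the corners.
whole-barley bread only: max(659/52, 1933/93) = 20.78 servings → $10.39.
tofu only: max(659/273, 1933/217) = 8.908 servings → $12.47.
avocado only: max(659/23, 1933/569) = 28.65 servings → $47.28.
brown rice only: max(659/12, 1933/123) = 54.92 servings → $19.22.
whole-barley bread + tofu: the both-tight solution has a negative serving — not a feasible corner.
whole-barley bread + avocado with both tight: 12.04 servings and 1.429 servings → $8.38.
whole-barley bread + brown rice with both tight: 10.96 servings and 7.43 servings → $8.08.
tofu + avocado with both tight: 2.198 servings and 2.559 servings → $7.30.
tofu + brown rice with both tight: 1.868 servings and 12.42 servings → $6.96.
avocado + brown rice: intersection lies outside the first quadrant.
The minimum over all feasible corners is $6.96.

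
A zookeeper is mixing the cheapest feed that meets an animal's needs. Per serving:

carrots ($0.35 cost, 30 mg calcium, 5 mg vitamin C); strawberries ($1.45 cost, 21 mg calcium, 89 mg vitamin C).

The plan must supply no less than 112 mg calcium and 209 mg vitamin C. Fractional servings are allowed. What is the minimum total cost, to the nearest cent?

An LP optimum is at a vertex; with two nutrient constraints at most two foods are used. Check each candidate.
carrots only: max(112/30, 209/5) = 41.8 servings → $14.63.
strawberries only: max(112/21, 209/89) = 5.333 servings → $7.73.
carrots + strawberries with both tight: 2.175 servings and 2.226 servings → $3.99.
The minimum over all feasible corners is $3.99.

$3.99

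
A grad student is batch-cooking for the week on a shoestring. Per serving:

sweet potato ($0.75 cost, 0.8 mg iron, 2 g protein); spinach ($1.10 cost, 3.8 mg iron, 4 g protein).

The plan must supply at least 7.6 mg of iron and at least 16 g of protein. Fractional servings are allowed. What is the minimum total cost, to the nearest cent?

$4.40

sweet potato only: max(7.6/0.8, 16/2) = 9.5 servings → $7.12.
spinach only: max(7.6/3.8, 16/4) = 4 servings → $4.40.
sweet potato + spinach with both tight: 6.909 servings and 0.5455 servings → $5.78.
Cheapest feasible corner: $4.40.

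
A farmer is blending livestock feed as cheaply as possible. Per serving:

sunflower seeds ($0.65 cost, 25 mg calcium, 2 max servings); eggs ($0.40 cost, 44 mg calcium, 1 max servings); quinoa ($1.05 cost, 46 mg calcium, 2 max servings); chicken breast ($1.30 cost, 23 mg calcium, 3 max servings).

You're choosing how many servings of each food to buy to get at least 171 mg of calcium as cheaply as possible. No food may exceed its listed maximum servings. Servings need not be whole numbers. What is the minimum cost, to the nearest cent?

Cost per mg of calcium: eggs $0.0091, quinoa $0.0228, sunflower seeds $0.0260, chicken breast $0.0565.
Take 1 serving of eggs: +44.0 mg calcium for $0.40 (total $0.40, still need 127.0 mg).
Take 2 servings of quinoa: +92.0 mg calcium for $2.10 (total $2.50, still need 35.0 mg).
Take 1.4 servings of sunflower seeds: +35.0 mg calcium for $0.91 (total $3.41, still need 0.0 mg).
Greedy by cheapest-per-mg is optimal for a single linear constraint, so the minimum cost is $3.41.

$3.41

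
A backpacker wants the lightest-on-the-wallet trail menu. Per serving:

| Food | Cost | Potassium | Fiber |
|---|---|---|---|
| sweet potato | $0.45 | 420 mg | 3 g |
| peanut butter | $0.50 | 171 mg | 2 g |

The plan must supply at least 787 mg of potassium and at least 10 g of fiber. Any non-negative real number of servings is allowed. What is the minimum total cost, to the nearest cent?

$1.50

Check every corner: each single food scaled to meet both minima, and each pair solved so both constraints bind.
sweet potato only: max(787/420, 10/3) = 3.333 servings → $1.50.
peanut butter only: max(787/171, 10/2) = 5 servings → $2.50.
sweet potato + peanut butter: intersection lies outside the first quadrant.
The minimum over all feasible corners is $1.50.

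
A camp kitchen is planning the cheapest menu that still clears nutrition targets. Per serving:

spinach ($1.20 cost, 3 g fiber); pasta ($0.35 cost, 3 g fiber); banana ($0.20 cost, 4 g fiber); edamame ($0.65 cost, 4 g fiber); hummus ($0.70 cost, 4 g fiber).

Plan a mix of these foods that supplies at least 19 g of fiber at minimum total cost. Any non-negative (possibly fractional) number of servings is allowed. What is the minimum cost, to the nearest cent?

$0.95

Cost per g of fiber: banana $0.0500, pasta $0.1167, edamame $0.1625, hummus $0.1750, spinach $0.4000.
With no serving limits, use only banana: 19 g / 4 g = 4.75 servings × $0.20 = $0.95.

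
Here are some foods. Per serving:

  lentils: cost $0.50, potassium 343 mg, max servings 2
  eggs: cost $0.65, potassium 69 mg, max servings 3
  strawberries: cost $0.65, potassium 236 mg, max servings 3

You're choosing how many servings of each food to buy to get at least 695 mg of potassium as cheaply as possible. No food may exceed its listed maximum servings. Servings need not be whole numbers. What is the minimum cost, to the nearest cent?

Cost per mg of potassium: lentils $0.0015, strawberries $0.0028, eggs $0.0094.
Take 2 servings of lentils: +686.0 mg potassium for $1.00 (total $1.00, still need 9.0 mg).
Take 0.03814 servings of strawberries: +9.0 mg potassium for $0.02 (total $1.02, still need 0.0 mg).
Filling from the cheapest source first is optimal under one linear minimum: $1.02.

$1.02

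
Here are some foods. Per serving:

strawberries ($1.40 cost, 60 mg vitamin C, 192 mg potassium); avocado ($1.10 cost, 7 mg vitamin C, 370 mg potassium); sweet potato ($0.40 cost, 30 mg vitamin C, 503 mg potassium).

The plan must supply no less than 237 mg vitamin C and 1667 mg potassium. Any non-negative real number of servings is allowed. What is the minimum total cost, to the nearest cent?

Two binding constraints pin down two serving amounts, so the optimal mix uses at most two foods. The candidates are each food alone (scaled to the tighter of vitamin C/potassium) and each pair with both constraints tight.
strawberries only: max(237/60, 1667/192) = 8.682 servings → $12.16.
avocado only: max(237/7, 1667/370) = 33.86 servings → $37.24.
sweet potato only: max(237/30, 1667/503) = 7.9 servings → $3.16.
strawberries + avocado with both tight: 3.645 servings and 2.614 servings → $7.98.
strawberries + sweet potato with both tight: 2.834 servings and 2.232 servings → $4.86.
avocado + sweet potato: intersection lies outside the first quadrant.
Cheapest feasible corner: $3.16.

$3.16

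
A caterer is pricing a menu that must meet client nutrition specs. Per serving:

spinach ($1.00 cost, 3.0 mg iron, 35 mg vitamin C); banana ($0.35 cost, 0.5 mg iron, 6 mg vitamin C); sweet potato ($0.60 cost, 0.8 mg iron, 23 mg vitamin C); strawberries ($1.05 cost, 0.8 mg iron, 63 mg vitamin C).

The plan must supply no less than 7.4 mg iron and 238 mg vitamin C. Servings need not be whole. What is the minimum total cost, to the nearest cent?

Check every corner: each single food scaled to meet both minima, and each pair solved so both constraints bind.
spinach only: max(7.4/3.0, 238/35) = 6.8 servings → $6.80.
banana only: max(7.4/0.5, 238/6) = 39.67 servings → $13.88.
sweet potato only: max(7.4/0.8, 238/23) = 10.35 servings → $6.21.
strawberries only: max(7.4/0.8, 238/63) = 9.25 servings → $9.71.
spinach + banana with both targets exact would need a negative amount; discard.
spinach + sweet potato: the both-tight solution has a negative serving — not a feasible corner.
spinach + strawberries with both tight: 1.713 servings and 2.826 servings → $4.68.
banana + sweet potato: the both-tight solution has a negative serving — not a feasible corner.
banana + strawberries with both tight: 10.33 servings and 2.794 servings → $6.55.
sweet potato + strawberries with both tight: 8.619 servings and 0.6312 servings → $5.83.
The minimum over all feasible corners is $4.68.

$4.68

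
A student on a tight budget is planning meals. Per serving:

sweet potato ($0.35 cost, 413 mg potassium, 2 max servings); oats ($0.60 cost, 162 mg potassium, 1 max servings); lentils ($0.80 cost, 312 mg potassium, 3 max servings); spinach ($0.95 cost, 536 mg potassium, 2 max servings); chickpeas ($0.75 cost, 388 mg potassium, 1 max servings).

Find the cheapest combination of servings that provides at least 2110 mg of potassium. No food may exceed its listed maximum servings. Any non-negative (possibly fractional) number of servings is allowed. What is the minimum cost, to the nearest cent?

$3.01

Cost per mg of potassium: sweet potato $0.0008, spinach $0.0018, chickpeas $0.0019, lentils $0.0026, oats $0.0037.
Take 2 servings of sweet potato: +826.0 mg potassium for $0.70 (total $0.70, still need 1284.0 mg).
Take 2 servings of spinach: +1072.0 mg potassium for $1.90 (total $2.60, still need 212.0 mg).
Take 0.5464 servings of chickpeas: +212.0 mg potassium for $0.41 (total $3.01, still need 0.0 mg).
Filling from the cheapest source first is optimal under one linear minimum: $3.01.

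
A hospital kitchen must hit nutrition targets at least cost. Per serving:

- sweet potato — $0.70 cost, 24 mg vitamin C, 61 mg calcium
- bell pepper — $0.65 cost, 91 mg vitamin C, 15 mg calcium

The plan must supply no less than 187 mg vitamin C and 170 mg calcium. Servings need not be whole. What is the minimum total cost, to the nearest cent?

$2.63

For a min-cost LP with two ≥-constraints, a basic feasible solution has at most two positive variables.
sweet potato only: max(187/24, 170/61) = 7.792 servings → $5.45.
bell pepper only: max(187/91, 170/15) = 11.33 servings → $7.37.
sweet potato + bell pepper with both tight: 2.44 servings and 1.411 servings → $2.63.
The minimum over all feasible corners is $2.63.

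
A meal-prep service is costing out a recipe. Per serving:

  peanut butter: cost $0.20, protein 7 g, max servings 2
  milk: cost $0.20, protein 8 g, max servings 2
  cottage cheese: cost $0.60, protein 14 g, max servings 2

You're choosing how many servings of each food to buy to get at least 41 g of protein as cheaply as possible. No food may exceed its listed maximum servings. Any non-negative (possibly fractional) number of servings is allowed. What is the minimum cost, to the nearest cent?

$1.27

Cost per g of protein: milk $0.0250, peanut butter $0.0286, cottage cheese $0.0429.
Take 2 servings of milk: +16.0 g protein for $0.40 (total $0.40, still need 25.0 g).
Take 2 servings of peanut butter: +14.0 g protein for $0.40 (total $0.80, still need 11.0 g).
Take 0.7857 servings of cottage cheese: +11.0 g protein for $0.47 (total $1.27, still need 0.0 g).
Greedy by cheapest-per-g is optimal for a single linear constraint, so the minimum cost is $1.27.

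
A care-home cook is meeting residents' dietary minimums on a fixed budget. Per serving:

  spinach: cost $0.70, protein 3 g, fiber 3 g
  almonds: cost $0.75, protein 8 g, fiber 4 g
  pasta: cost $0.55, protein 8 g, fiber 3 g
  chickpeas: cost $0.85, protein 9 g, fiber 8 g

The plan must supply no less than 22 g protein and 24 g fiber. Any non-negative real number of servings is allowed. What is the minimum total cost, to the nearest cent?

$2.55

At the optimum either one food covers both requirements or two foods hit both targets exactly; no other combination can be cheaper.
spinach only: max(22/3, 24/3) = 8 servings → $5.60.
almonds only: max(22/8, 24/4) = 6 servings → $4.50.
pasta only: max(22/8, 24/3) = 8 servings → $4.40.
chickpeas only: max(22/9, 24/8) = 3 servings → $2.55.
spinach + almonds: intersection lies outside the first quadrant.
spinach + pasta: the both-tight solution has a negative serving — not a feasible corner.
spinach + chickpeas: intersection lies outside the first quadrant.
almonds + pasta: intersection lies outside the first quadrant.
almonds + chickpeas with both targets exact would need a negative amount; discard.
pasta + chickpeas with both targets exact would need a negative amount; discard.
Cheapest feasible corner: $2.55.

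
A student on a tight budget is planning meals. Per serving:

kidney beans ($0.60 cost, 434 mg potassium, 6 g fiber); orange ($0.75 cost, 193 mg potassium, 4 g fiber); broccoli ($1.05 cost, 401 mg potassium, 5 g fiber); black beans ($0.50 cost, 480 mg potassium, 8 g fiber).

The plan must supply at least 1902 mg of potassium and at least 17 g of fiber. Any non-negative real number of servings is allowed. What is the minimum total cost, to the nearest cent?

With two linear requirements the optimum uses one or two foods; enumerate the corners.
kidney beans only: max(1902/434, 17/6) = 4.382 servings → $2.63.
orange only: max(1902/193, 17/4) = 9.855 servings → $7.39.
broccoli only: max(1902/401, 17/5) = 4.743 servings → $4.98.
black beans only: max(1902/480, 17/8) = 3.962 servings → $1.98.
kidney beans + orange with both targets exact would need a negative amount; discard.
kidney beans + broccoli: the both-tight solution has a negative serving — not a feasible corner.
kidney beans + black beans: the both-tight solution has a negative serving — not a feasible corner.
orange + broccoli: intersection lies outside the first quadrant.
orange + black beans with both targets exact would need a negative amount; discard.
broccoli + black beans with both targets exact would need a negative amount; discard.
Cheapest feasible corner: $1.98.

$1.98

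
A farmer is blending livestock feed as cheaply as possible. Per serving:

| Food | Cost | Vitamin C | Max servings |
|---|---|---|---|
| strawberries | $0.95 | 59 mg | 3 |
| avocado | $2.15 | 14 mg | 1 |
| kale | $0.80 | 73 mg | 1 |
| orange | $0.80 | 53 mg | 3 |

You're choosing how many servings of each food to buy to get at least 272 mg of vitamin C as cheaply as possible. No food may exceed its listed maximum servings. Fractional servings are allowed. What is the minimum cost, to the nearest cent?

Cost per mg of vitamin C: kale $0.0110, orange $0.0151, strawberries $0.0161, avocado $0.1536.
Take 1 serving of kale: +73.0 mg vitamin C for $0.80 (total $0.80, still need 199.0 mg).
Take 3 servings of orange: +159.0 mg vitamin C for $2.40 (total $3.20, still need 40.0 mg).
Take 0.678 servings of strawberries: +40.0 mg vitamin C for $0.64 (total $3.84, still need 0.0 mg).
Greedy by cheapest-per-mg is optimal for a single linear constraint, so the minimum cost is $3.84.

$3.84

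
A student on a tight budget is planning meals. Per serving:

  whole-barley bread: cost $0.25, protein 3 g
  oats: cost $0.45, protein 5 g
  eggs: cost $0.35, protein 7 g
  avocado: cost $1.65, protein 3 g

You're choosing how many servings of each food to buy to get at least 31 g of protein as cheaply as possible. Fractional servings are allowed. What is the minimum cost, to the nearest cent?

$1.55

Cost per g of protein: eggs $0.0500, whole-barley bread $0.0833, oats $0.0900, avocado $0.5500.
With no serving limits, use only eggs: 31 g / 7 g = 4.429 servings × $0.35 = $1.55.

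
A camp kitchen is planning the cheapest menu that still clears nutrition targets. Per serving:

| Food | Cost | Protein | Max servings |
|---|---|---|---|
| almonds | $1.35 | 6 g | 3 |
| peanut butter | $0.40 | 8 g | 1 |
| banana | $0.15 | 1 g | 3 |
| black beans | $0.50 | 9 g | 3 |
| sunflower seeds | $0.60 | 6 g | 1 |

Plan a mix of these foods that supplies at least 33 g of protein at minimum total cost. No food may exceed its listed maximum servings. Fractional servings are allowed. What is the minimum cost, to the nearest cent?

$1.79

Cost per g of protein: peanut butter $0.0500, black beans $0.0556, sunflower seeds $0.1000, banana $0.1500, almonds $0.2250.
Take 1 serving of peanut butter: +8.0 g protein for $0.40 (total $0.40, still need 25.0 g).
Take 2.778 servings of black beans: +25.0 g protein for $1.39 (total $1.79, still need 0.0 g).
Filling from the cheapest source first is optimal under one linear minimum: $1.79.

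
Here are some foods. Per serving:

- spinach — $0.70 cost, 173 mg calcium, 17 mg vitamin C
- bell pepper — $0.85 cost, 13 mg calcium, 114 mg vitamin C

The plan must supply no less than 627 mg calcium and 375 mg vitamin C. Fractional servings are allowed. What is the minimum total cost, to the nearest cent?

$4.75

Check every corner: each single food scaled to meet both minima, and each pair solved so both constraints bind.
spinach only: max(627/173, 375/17) = 22.06 servings → $15.44.
bell pepper only: max(627/13, 375/114) = 48.23 servings → $41.00.
spinach + bell pepper with both tight: 3.415 servings and 2.78 servings → $4.75.
The minimum over all feasible corners is $4.75.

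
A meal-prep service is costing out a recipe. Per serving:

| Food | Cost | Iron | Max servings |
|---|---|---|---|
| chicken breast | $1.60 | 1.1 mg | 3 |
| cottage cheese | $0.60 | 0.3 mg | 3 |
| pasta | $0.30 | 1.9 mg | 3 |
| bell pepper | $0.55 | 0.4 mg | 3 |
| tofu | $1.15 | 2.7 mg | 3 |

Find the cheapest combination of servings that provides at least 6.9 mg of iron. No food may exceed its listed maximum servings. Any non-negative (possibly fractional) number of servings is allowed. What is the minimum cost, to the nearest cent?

Cost per mg of iron: pasta $0.1579, tofu $0.4259, bell pepper $1.3750, chicken breast $1.4545, cottage cheese $2.0000.
Take 3 servings of pasta: +5.7 mg iron for $0.90 (total $0.90, still need 1.2 mg).
Take 0.4444 servings of tofu: +1.2 mg iron for $0.51 (total $1.41, still need 0.0 mg).
Greedy by cheapest-per-mg is optimal for a single linear constraint, so the minimum cost is $1.41.

$1.41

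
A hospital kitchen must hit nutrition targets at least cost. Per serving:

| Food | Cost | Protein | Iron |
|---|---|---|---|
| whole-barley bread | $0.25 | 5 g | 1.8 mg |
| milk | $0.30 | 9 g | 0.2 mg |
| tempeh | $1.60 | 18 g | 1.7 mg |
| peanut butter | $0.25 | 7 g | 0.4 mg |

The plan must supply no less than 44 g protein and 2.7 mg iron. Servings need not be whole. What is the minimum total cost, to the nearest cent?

$1.55

For a min-cost LP with two ≥-constraints, a basic feasible solution has at most two positive variables.
whole-barley bread only: max(44/5, 2.7/1.8) = 8.8 servings → $2.20.
milk only: max(44/9, 2.7/0.2) = 13.5 servings → $4.05.
tempeh only: max(44/18, 2.7/1.7) = 2.444 servings → $3.91.
peanut butter only: max(44/7, 2.7/0.4) = 6.75 servings → $1.69.
whole-barley bread + milk with both tight: 1.02 servings and 4.322 servings → $1.55.
whole-barley bread + tempeh with both targets exact would need a negative amount; discard.
whole-barley bread + peanut butter with both tight: 0.1226 servings and 6.198 servings → $1.58.
milk + tempeh with both tight: 2.239 servings and 1.325 servings → $2.79.
milk + peanut butter: the both-tight solution has a negative serving — not a feasible corner.
tempeh + peanut butter with both tight: 0.2766 servings and 5.574 servings → $1.84.
Cheapest feasible corner: $1.55.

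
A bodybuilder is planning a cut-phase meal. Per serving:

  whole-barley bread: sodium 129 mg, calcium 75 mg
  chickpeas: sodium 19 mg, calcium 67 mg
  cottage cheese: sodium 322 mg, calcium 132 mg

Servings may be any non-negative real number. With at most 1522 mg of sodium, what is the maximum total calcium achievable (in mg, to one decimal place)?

Calcium per mg sodium: chickpeas 3.526, whole-barley bread 0.5814, cottage cheese 0.4099.
With no serving limits, spend the whole sodium allowance on chickpeas: 1522 mg / 19 mg × 67 mg = 5367.1 mg.

5367.1 mg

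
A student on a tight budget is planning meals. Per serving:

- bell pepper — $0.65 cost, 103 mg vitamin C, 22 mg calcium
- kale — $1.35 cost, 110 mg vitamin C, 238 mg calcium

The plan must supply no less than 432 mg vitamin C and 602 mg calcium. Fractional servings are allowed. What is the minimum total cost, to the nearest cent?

This is a tiny linear program; its minimum lies at a vertex of the feasible set. List the vertices and price them.
bell pepper only: max(432/103, 602/22) = 27.36 servings → $17.79.
kale only: max(432/110, 602/238) = 3.927 servings → $5.30.
bell pepper + kale with both tight: 1.656 servings and 2.376 servings → $4.28.
So the least-cost plan costs $4.28.

$4.28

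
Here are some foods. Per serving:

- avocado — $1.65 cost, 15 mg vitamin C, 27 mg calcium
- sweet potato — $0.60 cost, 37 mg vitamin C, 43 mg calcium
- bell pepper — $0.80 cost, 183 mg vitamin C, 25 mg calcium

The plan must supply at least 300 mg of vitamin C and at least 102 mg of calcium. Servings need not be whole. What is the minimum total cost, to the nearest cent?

An LP optimum is at a vertex; with two nutrient constraints at most two foods are used. Check each candidate.
avocado only: max(300/15, 102/27) = 20 servings → $33.00.
sweet potato only: max(300/37, 102/43) = 8.108 servings → $4.86.
bell pepper only: max(300/183, 102/25) = 4.08 servings → $3.26.
avocado + sweet potato: intersection lies outside the first quadrant.
avocado + bell pepper with both tight: 2.445 servings and 1.439 servings → $5.19.
sweet potato + bell pepper with both tight: 1.608 servings and 1.314 servings → $2.02.
Cheapest feasible corner: $2.02.

$2.02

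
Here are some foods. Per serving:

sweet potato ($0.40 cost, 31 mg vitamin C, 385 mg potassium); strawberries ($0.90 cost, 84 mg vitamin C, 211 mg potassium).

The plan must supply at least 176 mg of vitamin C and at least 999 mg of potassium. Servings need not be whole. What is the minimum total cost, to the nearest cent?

$2.01

Compare the cost at each extreme point of the feasible region.
sweet potato only: max(176/31, 999/385) = 5.677 servings → $2.27.
strawberries only: max(176/84, 999/211) = 4.735 servings → $4.26.
sweet potato + strawberries with both tight: 1.813 servings and 1.426 servings → $2.01.
Cheapest feasible corner: $2.01.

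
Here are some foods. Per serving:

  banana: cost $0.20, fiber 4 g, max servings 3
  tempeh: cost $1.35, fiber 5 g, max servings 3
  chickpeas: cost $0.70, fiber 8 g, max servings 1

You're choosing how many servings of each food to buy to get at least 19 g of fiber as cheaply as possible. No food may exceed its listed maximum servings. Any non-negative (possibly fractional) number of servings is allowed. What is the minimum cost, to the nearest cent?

$1.21

Cost per g of fiber: banana $0.0500, chickpeas $0.0875, tempeh $0.2700.
Take 3 servings of banana: +12.0 g fiber for $0.60 (total $0.60, still need 7.0 g).
Take 0.875 servings of chickpeas: +7.0 g fiber for $0.61 (total $1.21, still need 0.0 g).
Greedy by cheapest-per-g is optimal for a single linear constraint, so the minimum cost is $1.21.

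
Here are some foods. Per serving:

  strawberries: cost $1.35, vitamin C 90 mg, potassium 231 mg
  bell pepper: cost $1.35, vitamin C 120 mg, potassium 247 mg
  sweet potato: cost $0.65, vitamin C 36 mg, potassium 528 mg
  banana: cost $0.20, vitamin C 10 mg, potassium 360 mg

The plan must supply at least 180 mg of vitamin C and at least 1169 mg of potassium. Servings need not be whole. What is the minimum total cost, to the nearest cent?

Check every corner: each single food scaled to meet both minima, and each pair solved so both constraints bind.
strawberries only: max(180/90, 1169/231) = 5.061 servings → $6.83.
bell pepper only: max(180/120, 1169/247) = 4.733 servings → $6.39.
sweet potato only: max(180/36, 1169/528) = 5 servings → $3.25.
banana only: max(180/10, 1169/360) = 18 servings → $3.60.
strawberries + bell pepper: the both-tight solution has a negative serving — not a feasible corner.
strawberries + sweet potato with both tight: 1.351 servings and 1.623 servings → $2.88.
strawberries + banana with both tight: 1.765 servings and 2.115 servings → $2.81.
bell pepper + sweet potato with both tight: 0.9722 servings and 1.759 servings → $2.46.
bell pepper + banana with both tight: 1.304 servings and 2.353 servings → $2.23.
sweet potato + banana: intersection lies outside the first quadrant.
So the least-cost plan costs $2.23.

$2.23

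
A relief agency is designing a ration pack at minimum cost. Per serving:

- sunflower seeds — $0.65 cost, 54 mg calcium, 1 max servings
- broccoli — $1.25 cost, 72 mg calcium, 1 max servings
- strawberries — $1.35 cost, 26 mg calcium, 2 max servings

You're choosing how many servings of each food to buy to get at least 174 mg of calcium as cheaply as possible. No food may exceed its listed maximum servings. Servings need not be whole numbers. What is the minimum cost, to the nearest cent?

Cost per mg of calcium: sunflower seeds $0.0120, broccoli $0.0174, strawberries $0.0519.
Take 1 serving of sunflower seeds: +54.0 mg calcium for $0.65 (total $0.65, still need 120.0 mg).
Take 1 serving of broccoli: +72.0 mg calcium for $1.25 (total $1.90, still need 48.0 mg).
Take 1.846 servings of strawberries: +48.0 mg calcium for $2.49 (total $4.39, still need 0.0 mg).
Filling from the cheapest source first is optimal under one linear minimum: $4.39.

$4.39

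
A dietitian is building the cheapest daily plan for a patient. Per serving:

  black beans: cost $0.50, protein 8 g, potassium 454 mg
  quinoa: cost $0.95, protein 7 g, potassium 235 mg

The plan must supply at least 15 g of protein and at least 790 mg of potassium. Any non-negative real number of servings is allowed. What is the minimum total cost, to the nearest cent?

$0.94

At the optimum either one food covers both requirements or two foods hit both targets exactly; no other combination can be cheaper.
black beans only: max(15/8, 790/454) = 1.875 servings → $0.94.
quinoa only: max(15/7, 790/235) = 3.362 servings → $3.19.
black beans + quinoa with both tight: 1.545 servings and 0.3775 servings → $1.13.
The minimum over all feasible corners is $0.94.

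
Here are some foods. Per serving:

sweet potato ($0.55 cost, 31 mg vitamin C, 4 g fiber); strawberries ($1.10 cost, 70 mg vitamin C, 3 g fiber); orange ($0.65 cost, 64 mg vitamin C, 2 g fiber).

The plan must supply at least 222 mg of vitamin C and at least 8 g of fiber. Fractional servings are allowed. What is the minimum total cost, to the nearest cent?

$2.34

Check every corner: each single food scaled to meet both minima, and each pair solved so both constraints bind.
sweet potato only: max(222/31, 8/4) = 7.161 servings → $3.94.
strawberries only: max(222/70, 8/3) = 3.171 servings → $3.49.
orange only: max(222/64, 8/2) = 4 servings → $2.60.
sweet potato + strawberries with both targets exact would need a negative amount; discard.
sweet potato + orange with both tight: 0.3505 servings and 3.299 servings → $2.34.
strawberries + orange with both tight: 1.308 servings and 2.038 servings → $2.76.
The minimum over all feasible corners is $2.34.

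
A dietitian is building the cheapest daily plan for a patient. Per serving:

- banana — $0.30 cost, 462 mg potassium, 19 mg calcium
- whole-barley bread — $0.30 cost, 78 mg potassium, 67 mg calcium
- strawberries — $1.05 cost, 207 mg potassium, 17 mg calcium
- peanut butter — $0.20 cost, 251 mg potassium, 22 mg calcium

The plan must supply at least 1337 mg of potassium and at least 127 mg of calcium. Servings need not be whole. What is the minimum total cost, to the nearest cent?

For a min-cost LP with two ≥-constraints, a basic feasible solution has at most two positive variables.
banana only: max(1337/462, 127/19) = 6.684 servings → $2.01.
whole-barley bread only: max(1337/78, 127/67) = 17.14 servings → $5.14.
strawberries only: max(1337/207, 127/17) = 7.471 servings → $7.84.
peanut butter only: max(1337/251, 127/22) = 5.773 servings → $1.15.
banana + whole-barley bread with both tight: 2.703 servings and 1.129 servings → $1.15.
banana + strawberries: intersection lies outside the first quadrant.
banana + peanut butter: intersection lies outside the first quadrant.
whole-barley bread + strawberries with both tight: 0.2838 servings and 6.352 servings → $6.75.
whole-barley bread + peanut butter with both tight: 0.1631 servings and 5.276 servings → $1.10.
strawberries + peanut butter: the both-tight solution has a negative serving — not a feasible corner.
The minimum over all feasible corners is $1.10.

$1.10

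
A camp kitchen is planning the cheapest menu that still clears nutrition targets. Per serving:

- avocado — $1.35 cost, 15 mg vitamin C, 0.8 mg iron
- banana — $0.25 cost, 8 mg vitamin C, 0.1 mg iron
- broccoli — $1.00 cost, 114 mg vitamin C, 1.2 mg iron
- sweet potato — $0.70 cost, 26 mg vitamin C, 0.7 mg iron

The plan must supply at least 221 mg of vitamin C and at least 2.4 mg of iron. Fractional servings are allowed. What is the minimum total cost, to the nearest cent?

$2.00

Compare the cost at each extreme point of the feasible region.
avocado only: max(221/15, 2.4/0.8) = 14.73 servings → $19.89.
banana only: max(221/8, 2.4/0.1) = 27.62 servings → $6.91.
broccoli only: max(221/114, 2.4/1.2) = 2 servings → $2.00.
sweet potato only: max(221/26, 2.4/0.7) = 8.5 servings → $5.95.
avocado + banana with both targets exact would need a negative amount; discard.
avocado + broccoli with both tight: 0.1148 servings and 1.923 servings → $2.08.
avocado + sweet potato: the both-tight solution has a negative serving — not a feasible corner.
banana + broccoli with both tight: 4.667 servings and 1.611 servings → $2.78.
banana + sweet potato with both targets exact would need a negative amount; discard.
broccoli + sweet potato with both tight: 1.899 servings and 0.1728 servings → $2.02.
So the least-cost plan costs $2.00.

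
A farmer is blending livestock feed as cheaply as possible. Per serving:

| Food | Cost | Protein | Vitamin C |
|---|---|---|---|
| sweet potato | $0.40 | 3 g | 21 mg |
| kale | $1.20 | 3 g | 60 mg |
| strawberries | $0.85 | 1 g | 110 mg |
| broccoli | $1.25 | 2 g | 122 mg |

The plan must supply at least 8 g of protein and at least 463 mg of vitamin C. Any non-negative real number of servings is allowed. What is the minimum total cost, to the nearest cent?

Minimising a linear cost over {protein ≥ 8, vitamin C ≥ 463, servings ≥ 0} — the optimum is at a vertex, using one or two foods.
sweet potato only: max(8/3, 463/21) = 22.05 servings → $8.82.
kale only: max(8/3, 463/60) = 7.717 servings → $9.26.
strawberries only: max(8/1, 463/110) = 8 servings → $6.80.
broccoli only: max(8/2, 463/122) = 4 servings → $5.00.
sweet potato + kale: the both-tight solution has a negative serving — not a feasible corner.
sweet potato + strawberries with both tight: 1.35 servings and 3.951 servings → $3.90.
sweet potato + broccoli with both tight: 0.1543 servings and 3.769 servings → $4.77.
kale + strawberries with both tight: 1.544 servings and 3.367 servings → $4.71.
kale + broccoli with both tight: 0.2033 servings and 3.695 servings → $4.86.
strawberries + broccoli: intersection lies outside the first quadrant.
The minimum over all feasible corners is $3.90.

$3.90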